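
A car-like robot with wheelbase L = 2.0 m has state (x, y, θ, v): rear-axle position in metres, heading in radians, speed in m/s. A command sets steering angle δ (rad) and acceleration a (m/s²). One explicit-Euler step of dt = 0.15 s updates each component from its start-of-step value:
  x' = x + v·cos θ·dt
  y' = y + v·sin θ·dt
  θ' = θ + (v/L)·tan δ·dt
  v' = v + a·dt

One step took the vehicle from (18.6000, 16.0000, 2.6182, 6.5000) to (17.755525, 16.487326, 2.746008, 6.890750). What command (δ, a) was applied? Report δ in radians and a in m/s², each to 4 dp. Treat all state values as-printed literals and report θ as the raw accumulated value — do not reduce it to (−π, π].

δ = 0.2564, a = 2.6050

a = (v'−v)/dt = (0.390750)/0.15 = 2.6050
Δθ = θ'−θ = 0.127808;  (v·dt/L) = 6.5000·0.15/2.0 = 0.487500
tan δ = Δθ·L/(v·dt) = 0.262170  →  δ = 0.2564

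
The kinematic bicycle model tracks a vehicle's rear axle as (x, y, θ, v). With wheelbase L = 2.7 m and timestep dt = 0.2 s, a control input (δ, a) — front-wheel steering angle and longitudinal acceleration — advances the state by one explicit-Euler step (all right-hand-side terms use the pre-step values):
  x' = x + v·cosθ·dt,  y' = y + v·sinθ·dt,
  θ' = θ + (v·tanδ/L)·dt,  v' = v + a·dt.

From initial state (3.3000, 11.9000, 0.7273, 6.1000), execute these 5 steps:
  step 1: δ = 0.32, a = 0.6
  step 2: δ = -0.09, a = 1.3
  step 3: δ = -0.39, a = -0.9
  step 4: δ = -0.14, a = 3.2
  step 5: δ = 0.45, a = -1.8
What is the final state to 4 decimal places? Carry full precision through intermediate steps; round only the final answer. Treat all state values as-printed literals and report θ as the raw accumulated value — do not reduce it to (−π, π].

after step 1 (δ=0.32, a=0.6): (4.211306, 12.711123, 0.877039, 6.220000)
after step 2 (δ=-0.09, a=1.3): (5.006758, 13.667571, 0.835460, 6.480000)
after step 3 (δ=-0.39, a=-0.9): (5.876162, 14.628692, 0.638154, 6.300000)
after step 4 (δ=-0.14, a=3.2): (6.888190, 15.379290, 0.572390, 6.940000)
after step 5 (δ=0.45, a=-1.8): (8.054955, 16.131091, 0.820716, 6.580000)

(8.0550, 16.1311, 0.8207, 6.5800)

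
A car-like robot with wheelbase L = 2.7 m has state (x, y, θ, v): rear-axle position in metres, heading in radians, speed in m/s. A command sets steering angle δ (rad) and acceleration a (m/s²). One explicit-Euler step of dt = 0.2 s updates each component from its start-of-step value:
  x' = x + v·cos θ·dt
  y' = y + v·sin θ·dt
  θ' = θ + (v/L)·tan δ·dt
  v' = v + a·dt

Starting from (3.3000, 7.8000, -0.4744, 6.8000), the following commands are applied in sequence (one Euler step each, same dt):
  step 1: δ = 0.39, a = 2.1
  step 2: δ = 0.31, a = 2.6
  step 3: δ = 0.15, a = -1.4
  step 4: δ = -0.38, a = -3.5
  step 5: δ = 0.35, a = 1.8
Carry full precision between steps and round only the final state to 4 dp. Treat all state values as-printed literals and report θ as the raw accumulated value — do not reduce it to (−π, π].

after step 1 (δ=0.39, a=2.1): (4.509811, 7.178745, -0.267350, 7.220000)
after step 2 (δ=0.31, a=2.6): (5.902512, 6.797274, -0.096034, 7.740000)
after step 3 (δ=0.15, a=-1.4): (7.443379, 6.648842, -0.009383, 7.460000)
after step 4 (δ=-0.38, a=-3.5): (8.935314, 6.634842, -0.230096, 6.760000)
after step 5 (δ=0.35, a=1.8): (10.251681, 6.326490, -0.047311, 7.120000)

(10.2517, 6.3265, -0.0473, 7.1200)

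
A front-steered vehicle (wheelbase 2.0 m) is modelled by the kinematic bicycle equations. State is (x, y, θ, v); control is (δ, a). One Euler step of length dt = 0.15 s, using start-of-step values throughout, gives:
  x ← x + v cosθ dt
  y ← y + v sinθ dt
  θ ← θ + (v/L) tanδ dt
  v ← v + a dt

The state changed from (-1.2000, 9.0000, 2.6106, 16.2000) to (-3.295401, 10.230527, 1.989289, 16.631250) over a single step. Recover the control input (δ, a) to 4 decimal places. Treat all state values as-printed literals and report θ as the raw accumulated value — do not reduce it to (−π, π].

a = (v'−v)/dt = (0.431250)/0.15 = 2.8750
Δθ = θ'−θ = -0.621311;  (v·dt/L) = 16.2000·0.15/2.0 = 1.215000
tan δ = Δθ·L/(v·dt) = -0.511367  →  δ = -0.4727

δ = -0.4727, a = 2.8750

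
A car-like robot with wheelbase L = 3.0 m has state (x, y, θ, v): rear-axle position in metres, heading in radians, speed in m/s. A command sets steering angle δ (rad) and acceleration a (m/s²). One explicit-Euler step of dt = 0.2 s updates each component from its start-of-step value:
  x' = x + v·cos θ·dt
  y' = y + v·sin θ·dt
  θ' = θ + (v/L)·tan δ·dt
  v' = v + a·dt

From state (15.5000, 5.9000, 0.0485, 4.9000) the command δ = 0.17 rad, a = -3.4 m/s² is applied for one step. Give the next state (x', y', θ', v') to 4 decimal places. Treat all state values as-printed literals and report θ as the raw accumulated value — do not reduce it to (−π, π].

(16.4788, 5.9475, 0.1046, 4.2200)

x' = 15.5000 + 4.9000·cos(0.0485)·0.2 = 16.4788
y' = 5.9000 + 4.9000·sin(0.0485)·0.2 = 5.9475
θ' = 0.0485 + (4.9000/3.0)·tan(0.17)·0.2 = 0.1046
v' = 4.9000 − 3.4000·0.2 = 4.2200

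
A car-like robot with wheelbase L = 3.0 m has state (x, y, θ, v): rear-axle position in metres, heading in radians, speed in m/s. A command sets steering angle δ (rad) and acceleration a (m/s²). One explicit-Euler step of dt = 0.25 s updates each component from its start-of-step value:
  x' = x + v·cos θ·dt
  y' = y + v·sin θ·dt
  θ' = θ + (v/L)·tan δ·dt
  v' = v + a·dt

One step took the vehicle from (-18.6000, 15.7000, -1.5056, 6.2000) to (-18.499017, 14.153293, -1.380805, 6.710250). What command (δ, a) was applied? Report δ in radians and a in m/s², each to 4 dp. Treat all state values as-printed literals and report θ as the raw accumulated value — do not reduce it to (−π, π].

a = (v'−v)/dt = (0.510250)/0.25 = 2.0410
Δθ = θ'−θ = 0.124795;  (v·dt/L) = 6.2000·0.25/3.0 = 0.516667
tan δ = Δθ·L/(v·dt) = 0.241539  →  δ = 0.2370

δ = 0.2370, a = 2.0410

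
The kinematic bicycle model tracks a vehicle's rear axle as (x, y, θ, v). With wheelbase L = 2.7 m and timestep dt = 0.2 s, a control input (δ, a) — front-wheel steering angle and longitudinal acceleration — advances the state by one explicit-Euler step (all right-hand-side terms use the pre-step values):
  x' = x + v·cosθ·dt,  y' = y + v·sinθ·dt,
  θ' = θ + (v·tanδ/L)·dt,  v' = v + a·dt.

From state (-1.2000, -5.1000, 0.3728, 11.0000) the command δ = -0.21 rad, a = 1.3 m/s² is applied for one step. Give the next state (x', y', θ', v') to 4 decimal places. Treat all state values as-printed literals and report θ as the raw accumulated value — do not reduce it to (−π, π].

(0.8489, -4.2987, 0.1991, 11.2600)

x' = -1.2000 + 11.0000·cos(0.3728)·0.2 = 0.8489
y' = -5.1000 + 11.0000·sin(0.3728)·0.2 = -4.2987
θ' = 0.3728 + (11.0000/2.7)·tan(-0.21)·0.2 = 0.1991
v' = 11.0000 + 1.3000·0.2 = 11.2600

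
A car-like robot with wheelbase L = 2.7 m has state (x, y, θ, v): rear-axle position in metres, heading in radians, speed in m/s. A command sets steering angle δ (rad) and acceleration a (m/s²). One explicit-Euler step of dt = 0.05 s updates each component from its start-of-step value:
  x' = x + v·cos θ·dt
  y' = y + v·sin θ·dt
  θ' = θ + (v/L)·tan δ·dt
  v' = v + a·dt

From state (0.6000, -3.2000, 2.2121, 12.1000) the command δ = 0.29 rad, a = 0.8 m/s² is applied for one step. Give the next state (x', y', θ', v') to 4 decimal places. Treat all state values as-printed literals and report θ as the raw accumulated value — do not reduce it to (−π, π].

(0.2381, -2.7152, 2.2790, 12.1400)

x' = 0.6000 + 12.1000·cos(2.2121)·0.05 = 0.2381
y' = -3.2000 + 12.1000·sin(2.2121)·0.05 = -2.7152
θ' = 2.2121 + (12.1000/2.7)·tan(0.29)·0.05 = 2.2790
v' = 12.1000 + 0.8000·0.05 = 12.1400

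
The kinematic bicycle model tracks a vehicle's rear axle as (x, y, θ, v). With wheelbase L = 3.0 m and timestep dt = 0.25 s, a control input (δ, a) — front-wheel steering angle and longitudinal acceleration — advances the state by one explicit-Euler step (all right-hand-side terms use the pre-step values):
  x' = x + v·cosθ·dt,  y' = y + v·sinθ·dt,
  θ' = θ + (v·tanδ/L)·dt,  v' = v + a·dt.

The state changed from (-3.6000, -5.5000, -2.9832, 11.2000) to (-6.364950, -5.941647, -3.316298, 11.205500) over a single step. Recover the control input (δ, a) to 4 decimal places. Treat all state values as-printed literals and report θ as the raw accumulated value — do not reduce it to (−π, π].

δ = -0.3428, a = 0.0220

a = (v'−v)/dt = (0.005500)/0.25 = 0.0220
Δθ = θ'−θ = -0.333098;  (v·dt/L) = 11.2000·0.25/3.0 = 0.933333
tan δ = Δθ·L/(v·dt) = -0.356891  →  δ = -0.3428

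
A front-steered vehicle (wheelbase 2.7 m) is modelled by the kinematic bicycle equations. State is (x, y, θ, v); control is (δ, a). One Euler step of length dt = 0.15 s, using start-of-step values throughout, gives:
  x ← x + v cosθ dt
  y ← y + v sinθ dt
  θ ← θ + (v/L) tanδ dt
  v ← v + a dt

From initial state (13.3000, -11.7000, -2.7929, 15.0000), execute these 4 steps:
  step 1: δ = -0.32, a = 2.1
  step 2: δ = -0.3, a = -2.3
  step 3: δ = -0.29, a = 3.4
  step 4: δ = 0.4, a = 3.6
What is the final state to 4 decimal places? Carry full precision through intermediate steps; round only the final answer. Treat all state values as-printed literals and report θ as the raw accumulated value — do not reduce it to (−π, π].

after step 1 (δ=-0.32, a=2.1): (11.185405, -12.468756, -3.069058, 15.315000)
after step 2 (δ=-0.3, a=-2.3): (8.894195, -12.635241, -3.332251, 14.970000)
after step 3 (δ=-0.29, a=3.4): (6.689385, -12.209706, -3.580431, 15.480000)
after step 4 (δ=0.4, a=3.6): (4.587404, -11.223114, -3.216829, 16.020000)

(4.5874, -11.2231, -3.2168, 16.0200)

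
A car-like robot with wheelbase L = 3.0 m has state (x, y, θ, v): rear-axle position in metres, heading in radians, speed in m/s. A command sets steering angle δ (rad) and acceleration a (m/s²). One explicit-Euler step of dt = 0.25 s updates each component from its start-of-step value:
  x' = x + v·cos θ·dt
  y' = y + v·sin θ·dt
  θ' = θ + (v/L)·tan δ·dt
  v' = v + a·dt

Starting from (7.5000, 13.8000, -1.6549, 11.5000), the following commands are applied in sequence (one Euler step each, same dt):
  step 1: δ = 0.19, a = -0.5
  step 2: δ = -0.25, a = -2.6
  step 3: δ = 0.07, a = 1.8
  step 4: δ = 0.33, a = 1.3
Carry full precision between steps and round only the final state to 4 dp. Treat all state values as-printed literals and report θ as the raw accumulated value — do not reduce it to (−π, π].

after step 1 (δ=0.19, a=-0.5): (7.258487, 10.935162, -1.470593, 11.375000)
after step 2 (δ=-0.25, a=-2.6): (7.542962, 8.105677, -1.712636, 10.725000)
after step 3 (δ=0.07, a=1.8): (7.163927, 5.451353, -1.649971, 11.175000)
after step 4 (δ=0.33, a=1.3): (6.942963, 2.666355, -1.330995, 11.500000)

(6.9430, 2.6664, -1.3310, 11.5000)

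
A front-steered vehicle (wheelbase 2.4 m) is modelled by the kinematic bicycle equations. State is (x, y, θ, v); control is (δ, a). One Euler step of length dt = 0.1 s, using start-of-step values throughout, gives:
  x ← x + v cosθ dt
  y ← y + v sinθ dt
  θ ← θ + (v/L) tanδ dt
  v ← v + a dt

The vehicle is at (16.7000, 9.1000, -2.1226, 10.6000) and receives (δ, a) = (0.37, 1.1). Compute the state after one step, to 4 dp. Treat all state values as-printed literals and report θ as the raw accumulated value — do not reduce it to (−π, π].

(16.1443, 8.1973, -1.9513, 10.7100)

x' = 16.7000 + 10.6000·cos(-2.1226)·0.1 = 16.1443
y' = 9.1000 + 10.6000·sin(-2.1226)·0.1 = 8.1973
θ' = -2.1226 + (10.6000/2.4)·tan(0.37)·0.1 = -1.9513
v' = 10.6000 + 1.1000·0.1 = 10.7100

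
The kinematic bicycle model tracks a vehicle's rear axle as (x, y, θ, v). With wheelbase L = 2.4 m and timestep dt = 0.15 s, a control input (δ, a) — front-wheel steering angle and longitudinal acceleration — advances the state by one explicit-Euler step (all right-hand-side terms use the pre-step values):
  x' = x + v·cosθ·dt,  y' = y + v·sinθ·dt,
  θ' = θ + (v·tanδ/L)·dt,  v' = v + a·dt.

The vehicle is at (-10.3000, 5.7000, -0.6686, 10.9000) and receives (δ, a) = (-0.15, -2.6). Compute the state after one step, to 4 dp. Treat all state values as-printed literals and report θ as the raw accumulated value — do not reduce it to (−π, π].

x' = -10.3000 + 10.9000·cos(-0.6686)·0.15 = -9.0170
y' = 5.7000 + 10.9000·sin(-0.6686)·0.15 = 4.6865
θ' = -0.6686 + (10.9000/2.4)·tan(-0.15)·0.15 = -0.7716
v' = 10.9000 − 2.6000·0.15 = 10.5100

(-9.0170, 4.6865, -0.7716, 10.5100)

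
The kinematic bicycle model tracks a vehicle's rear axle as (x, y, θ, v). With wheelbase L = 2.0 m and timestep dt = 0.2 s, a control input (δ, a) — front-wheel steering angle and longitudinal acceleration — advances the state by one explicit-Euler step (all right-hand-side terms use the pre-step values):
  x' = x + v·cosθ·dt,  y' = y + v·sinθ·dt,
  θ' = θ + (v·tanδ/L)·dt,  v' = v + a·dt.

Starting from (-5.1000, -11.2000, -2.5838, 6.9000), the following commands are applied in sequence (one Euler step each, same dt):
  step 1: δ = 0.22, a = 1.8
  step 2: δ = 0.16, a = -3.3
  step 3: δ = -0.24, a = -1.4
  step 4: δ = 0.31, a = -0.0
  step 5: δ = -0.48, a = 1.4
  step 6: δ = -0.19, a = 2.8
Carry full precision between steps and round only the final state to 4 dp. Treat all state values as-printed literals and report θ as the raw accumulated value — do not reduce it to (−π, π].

after step 1 (δ=0.22, a=1.8): (-6.270827, -11.930454, -2.429503, 7.260000)
after step 2 (δ=0.16, a=-3.3): (-7.369988, -12.879216, -2.312341, 6.600000)
after step 3 (δ=-0.24, a=-1.4): (-8.261553, -13.852619, -2.473854, 6.320000)
after step 4 (δ=0.31, a=-0.0): (-9.254076, -14.635302, -2.271407, 6.320000)
after step 5 (δ=-0.48, a=1.4): (-10.068958, -15.601565, -2.600433, 6.600000)
after step 6 (δ=-0.19, a=2.8): (-11.200345, -16.281537, -2.727364, 7.160000)

(-11.2003, -16.2815, -2.7274, 7.1600)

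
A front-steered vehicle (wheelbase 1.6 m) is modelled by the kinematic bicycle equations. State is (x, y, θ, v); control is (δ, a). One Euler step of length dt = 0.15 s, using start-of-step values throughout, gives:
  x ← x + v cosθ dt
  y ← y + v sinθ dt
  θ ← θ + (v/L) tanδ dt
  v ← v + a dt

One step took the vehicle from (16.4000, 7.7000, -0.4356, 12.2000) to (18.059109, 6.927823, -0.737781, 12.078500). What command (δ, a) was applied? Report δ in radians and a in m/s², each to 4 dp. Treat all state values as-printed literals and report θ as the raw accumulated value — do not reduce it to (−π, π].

a = (v'−v)/dt = (-0.121500)/0.15 = -0.8100
Δθ = θ'−θ = -0.302181;  (v·dt/L) = 12.2000·0.15/1.6 = 1.143750
tan δ = Δθ·L/(v·dt) = -0.264202  →  δ = -0.2583

δ = -0.2583, a = -0.8100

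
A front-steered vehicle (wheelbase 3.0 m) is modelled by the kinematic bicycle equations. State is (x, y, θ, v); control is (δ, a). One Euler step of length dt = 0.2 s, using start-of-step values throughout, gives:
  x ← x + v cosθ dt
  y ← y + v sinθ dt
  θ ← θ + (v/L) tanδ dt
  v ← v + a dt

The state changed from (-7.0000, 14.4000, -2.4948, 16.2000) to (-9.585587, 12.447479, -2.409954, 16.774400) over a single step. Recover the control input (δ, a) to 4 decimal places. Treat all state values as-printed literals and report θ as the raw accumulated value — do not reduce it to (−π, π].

δ = 0.0784, a = 2.8720

a = (v'−v)/dt = (0.574400)/0.2 = 2.8720
Δθ = θ'−θ = 0.084846;  (v·dt/L) = 16.2000·0.2/3.0 = 1.080000
tan δ = Δθ·L/(v·dt) = 0.078561  →  δ = 0.0784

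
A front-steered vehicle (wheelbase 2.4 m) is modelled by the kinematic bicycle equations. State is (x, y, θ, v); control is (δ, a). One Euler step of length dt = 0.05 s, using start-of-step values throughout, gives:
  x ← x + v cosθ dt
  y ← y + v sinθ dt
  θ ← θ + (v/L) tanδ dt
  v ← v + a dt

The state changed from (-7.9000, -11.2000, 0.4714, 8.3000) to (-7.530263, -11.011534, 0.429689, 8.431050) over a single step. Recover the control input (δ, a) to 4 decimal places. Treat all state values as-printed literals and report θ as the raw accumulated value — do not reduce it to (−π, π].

δ = -0.2367, a = 2.6210

a = (v'−v)/dt = (0.131050)/0.05 = 2.6210
Δθ = θ'−θ = -0.041711;  (v·dt/L) = 8.3000·0.05/2.4 = 0.172917
tan δ = Δθ·L/(v·dt) = -0.241220  →  δ = -0.2367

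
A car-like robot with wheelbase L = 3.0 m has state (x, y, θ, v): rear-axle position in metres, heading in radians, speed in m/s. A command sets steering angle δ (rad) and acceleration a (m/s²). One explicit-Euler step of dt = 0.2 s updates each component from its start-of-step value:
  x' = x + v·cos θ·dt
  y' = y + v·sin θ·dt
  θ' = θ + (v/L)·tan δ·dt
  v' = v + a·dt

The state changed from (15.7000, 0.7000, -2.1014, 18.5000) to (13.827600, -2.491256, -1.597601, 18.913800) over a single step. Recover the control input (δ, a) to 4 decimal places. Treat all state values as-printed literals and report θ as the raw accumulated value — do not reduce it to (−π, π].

a = (v'−v)/dt = (0.413800)/0.2 = 2.0690
Δθ = θ'−θ = 0.503799;  (v·dt/L) = 18.5000·0.2/3.0 = 1.233333
tan δ = Δθ·L/(v·dt) = 0.408486  →  δ = 0.3878

δ = 0.3878, a = 2.0690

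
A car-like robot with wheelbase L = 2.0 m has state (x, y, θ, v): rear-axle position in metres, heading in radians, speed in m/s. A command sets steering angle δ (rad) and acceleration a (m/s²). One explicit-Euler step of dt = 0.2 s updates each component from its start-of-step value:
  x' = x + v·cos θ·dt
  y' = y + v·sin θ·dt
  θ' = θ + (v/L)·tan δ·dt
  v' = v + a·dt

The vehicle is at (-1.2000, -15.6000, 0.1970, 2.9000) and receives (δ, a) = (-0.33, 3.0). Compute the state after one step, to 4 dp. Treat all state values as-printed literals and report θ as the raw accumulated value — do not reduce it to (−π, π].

(-0.6312, -15.4865, 0.0977, 3.5000)

x' = -1.2000 + 2.9000·cos(0.1970)·0.2 = -0.6312
y' = -15.6000 + 2.9000·sin(0.1970)·0.2 = -15.4865
θ' = 0.1970 + (2.9000/2.0)·tan(-0.33)·0.2 = 0.0977
v' = 2.9000 + 3.0000·0.2 = 3.5000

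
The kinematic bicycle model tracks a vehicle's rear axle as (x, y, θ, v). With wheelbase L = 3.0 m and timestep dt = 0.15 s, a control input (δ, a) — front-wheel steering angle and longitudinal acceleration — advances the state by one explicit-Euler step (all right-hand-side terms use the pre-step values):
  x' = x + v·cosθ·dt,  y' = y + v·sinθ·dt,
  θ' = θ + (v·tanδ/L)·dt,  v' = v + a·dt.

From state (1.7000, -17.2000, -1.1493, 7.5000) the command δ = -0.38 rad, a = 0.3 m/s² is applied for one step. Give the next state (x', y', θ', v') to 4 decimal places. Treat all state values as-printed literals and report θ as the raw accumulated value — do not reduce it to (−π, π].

x' = 1.7000 + 7.5000·cos(-1.1493)·0.15 = 2.1603
y' = -17.2000 + 7.5000·sin(-1.1493)·0.15 = -18.2265
θ' = -1.1493 + (7.5000/3.0)·tan(-0.38)·0.15 = -1.2991
v' = 7.5000 + 0.3000·0.15 = 7.5450

(2.1603, -18.2265, -1.2991, 7.5450)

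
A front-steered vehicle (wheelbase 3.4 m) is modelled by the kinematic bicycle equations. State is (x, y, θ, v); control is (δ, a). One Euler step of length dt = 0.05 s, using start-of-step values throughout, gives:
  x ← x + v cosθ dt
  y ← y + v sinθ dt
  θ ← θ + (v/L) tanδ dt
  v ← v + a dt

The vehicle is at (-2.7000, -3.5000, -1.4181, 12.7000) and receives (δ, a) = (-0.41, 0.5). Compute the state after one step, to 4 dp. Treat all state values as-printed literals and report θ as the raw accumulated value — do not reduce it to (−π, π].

x' = -2.7000 + 12.7000·cos(-1.4181)·0.05 = -2.6034
y' = -3.5000 + 12.7000·sin(-1.4181)·0.05 = -4.1276
θ' = -1.4181 + (12.7000/3.4)·tan(-0.41)·0.05 = -1.4993
v' = 12.7000 + 0.5000·0.05 = 12.7250

(-2.6034, -4.1276, -1.4993, 12.7250)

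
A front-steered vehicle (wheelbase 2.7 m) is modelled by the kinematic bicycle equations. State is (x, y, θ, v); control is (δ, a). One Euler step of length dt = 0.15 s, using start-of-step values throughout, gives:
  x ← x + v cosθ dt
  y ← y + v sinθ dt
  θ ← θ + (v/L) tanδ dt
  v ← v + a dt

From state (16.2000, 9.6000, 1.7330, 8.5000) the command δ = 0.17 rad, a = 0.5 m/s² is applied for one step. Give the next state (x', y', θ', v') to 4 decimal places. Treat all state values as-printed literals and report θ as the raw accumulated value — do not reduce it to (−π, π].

x' = 16.2000 + 8.5000·cos(1.7330)·0.15 = 15.9941
y' = 9.6000 + 8.5000·sin(1.7330)·0.15 = 10.8583
θ' = 1.7330 + (8.5000/2.7)·tan(0.17)·0.15 = 1.8141
v' = 8.5000 + 0.5000·0.15 = 8.5750

(15.9941, 10.8583, 1.8141, 8.5750)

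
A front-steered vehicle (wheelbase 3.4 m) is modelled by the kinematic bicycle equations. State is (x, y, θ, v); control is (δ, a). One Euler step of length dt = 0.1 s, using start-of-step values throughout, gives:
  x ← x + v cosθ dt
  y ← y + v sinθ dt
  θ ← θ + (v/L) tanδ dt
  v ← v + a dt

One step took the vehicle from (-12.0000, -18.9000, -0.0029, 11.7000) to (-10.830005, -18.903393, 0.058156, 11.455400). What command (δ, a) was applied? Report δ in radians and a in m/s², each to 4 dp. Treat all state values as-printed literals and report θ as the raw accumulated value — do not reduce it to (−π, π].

δ = 0.1756, a = -2.4460

a = (v'−v)/dt = (-0.244600)/0.1 = -2.4460
Δθ = θ'−θ = 0.061056;  (v·dt/L) = 11.7000·0.1/3.4 = 0.344118
tan δ = Δθ·L/(v·dt) = 0.177428  →  δ = 0.1756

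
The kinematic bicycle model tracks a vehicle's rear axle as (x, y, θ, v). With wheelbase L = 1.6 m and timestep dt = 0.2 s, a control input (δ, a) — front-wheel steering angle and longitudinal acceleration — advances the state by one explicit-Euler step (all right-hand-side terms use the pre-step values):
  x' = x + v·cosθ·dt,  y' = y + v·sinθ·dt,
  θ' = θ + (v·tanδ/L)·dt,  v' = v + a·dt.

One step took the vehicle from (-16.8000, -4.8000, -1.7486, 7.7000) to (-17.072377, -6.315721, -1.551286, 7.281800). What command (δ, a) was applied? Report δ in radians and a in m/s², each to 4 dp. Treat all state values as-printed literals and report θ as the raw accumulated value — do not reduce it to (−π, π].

δ = 0.2022, a = -2.0910

a = (v'−v)/dt = (-0.418200)/0.2 = -2.0910
Δθ = θ'−θ = 0.197314;  (v·dt/L) = 7.7000·0.2/1.6 = 0.962500
tan δ = Δθ·L/(v·dt) = 0.205002  →  δ = 0.2022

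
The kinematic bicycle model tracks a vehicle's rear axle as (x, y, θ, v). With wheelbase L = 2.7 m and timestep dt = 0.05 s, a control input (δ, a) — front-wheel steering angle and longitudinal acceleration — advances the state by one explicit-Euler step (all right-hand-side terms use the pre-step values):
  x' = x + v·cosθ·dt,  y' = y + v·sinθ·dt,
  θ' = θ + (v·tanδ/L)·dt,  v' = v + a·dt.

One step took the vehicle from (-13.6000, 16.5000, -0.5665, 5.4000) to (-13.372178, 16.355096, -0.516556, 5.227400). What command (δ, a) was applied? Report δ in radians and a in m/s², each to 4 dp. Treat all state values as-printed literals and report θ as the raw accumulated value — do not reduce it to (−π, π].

δ = 0.4632, a = -3.4520

a = (v'−v)/dt = (-0.172600)/0.05 = -3.4520
Δθ = θ'−θ = 0.049944;  (v·dt/L) = 5.4000·0.05/2.7 = 0.100000
tan δ = Δθ·L/(v·dt) = 0.499440  →  δ = 0.4632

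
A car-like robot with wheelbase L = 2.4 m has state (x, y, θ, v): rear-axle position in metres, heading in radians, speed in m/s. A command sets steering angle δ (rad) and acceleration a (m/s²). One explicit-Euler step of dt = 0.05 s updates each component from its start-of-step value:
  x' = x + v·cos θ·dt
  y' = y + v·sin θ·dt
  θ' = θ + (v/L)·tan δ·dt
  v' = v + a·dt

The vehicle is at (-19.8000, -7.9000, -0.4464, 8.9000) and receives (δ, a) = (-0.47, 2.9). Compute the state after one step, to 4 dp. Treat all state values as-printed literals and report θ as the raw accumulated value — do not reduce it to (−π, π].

(-19.3986, -8.0921, -0.5406, 9.0450)

x' = -19.8000 + 8.9000·cos(-0.4464)·0.05 = -19.3986
y' = -7.9000 + 8.9000·sin(-0.4464)·0.05 = -8.0921
θ' = -0.4464 + (8.9000/2.4)·tan(-0.47)·0.05 = -0.5406
v' = 8.9000 + 2.9000·0.05 = 9.0450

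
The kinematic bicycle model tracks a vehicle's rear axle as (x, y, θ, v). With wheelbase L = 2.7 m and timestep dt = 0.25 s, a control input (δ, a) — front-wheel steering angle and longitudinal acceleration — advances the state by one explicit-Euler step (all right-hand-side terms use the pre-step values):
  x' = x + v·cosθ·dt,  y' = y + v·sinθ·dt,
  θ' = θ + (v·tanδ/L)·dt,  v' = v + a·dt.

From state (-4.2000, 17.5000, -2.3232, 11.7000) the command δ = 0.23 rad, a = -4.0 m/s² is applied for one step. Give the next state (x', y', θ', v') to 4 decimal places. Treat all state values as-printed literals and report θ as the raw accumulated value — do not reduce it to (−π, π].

x' = -4.2000 + 11.7000·cos(-2.3232)·0.25 = -6.1989
y' = 17.5000 + 11.7000·sin(-2.3232)·0.25 = 15.3646
θ' = -2.3232 + (11.7000/2.7)·tan(0.23)·0.25 = -2.0695
v' = 11.7000 − 4.0000·0.25 = 10.7000

(-6.1989, 15.3646, -2.0695, 10.7000)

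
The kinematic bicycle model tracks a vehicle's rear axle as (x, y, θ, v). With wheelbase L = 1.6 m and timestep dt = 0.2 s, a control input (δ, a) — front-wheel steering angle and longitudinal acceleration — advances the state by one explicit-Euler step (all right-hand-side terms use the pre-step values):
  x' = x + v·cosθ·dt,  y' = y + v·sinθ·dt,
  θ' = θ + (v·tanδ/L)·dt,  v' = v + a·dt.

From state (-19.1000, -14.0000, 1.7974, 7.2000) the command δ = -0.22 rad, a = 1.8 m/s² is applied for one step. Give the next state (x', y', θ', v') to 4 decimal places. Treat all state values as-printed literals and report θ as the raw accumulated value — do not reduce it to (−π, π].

(-19.4235, -12.5968, 1.5961, 7.5600)

x' = -19.1000 + 7.2000·cos(1.7974)·0.2 = -19.4235
y' = -14.0000 + 7.2000·sin(1.7974)·0.2 = -12.5968
θ' = 1.7974 + (7.2000/1.6)·tan(-0.22)·0.2 = 1.5961
v' = 7.2000 + 1.8000·0.2 = 7.5600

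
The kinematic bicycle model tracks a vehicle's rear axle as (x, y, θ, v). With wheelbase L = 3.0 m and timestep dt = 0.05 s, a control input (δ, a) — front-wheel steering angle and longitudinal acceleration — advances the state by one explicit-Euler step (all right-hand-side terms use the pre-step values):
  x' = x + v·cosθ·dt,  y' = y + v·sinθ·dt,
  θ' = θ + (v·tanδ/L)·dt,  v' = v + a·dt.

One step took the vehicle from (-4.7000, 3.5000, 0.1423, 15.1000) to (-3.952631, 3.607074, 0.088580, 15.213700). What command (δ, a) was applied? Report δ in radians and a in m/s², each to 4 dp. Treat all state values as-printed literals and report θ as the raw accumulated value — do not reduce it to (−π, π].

a = (v'−v)/dt = (0.113700)/0.05 = 2.2740
Δθ = θ'−θ = -0.053720;  (v·dt/L) = 15.1000·0.05/3.0 = 0.251667
tan δ = Δθ·L/(v·dt) = -0.213457  →  δ = -0.2103

δ = -0.2103, a = 2.2740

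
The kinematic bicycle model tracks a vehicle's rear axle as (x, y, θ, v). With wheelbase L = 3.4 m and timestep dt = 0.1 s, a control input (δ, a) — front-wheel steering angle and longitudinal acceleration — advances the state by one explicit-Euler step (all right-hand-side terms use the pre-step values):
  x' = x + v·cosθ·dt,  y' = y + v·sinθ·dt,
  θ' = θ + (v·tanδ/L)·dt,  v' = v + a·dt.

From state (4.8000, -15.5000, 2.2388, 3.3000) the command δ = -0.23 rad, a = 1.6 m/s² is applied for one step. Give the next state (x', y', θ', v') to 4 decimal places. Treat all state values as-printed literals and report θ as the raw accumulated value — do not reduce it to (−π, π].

(4.5956, -15.2409, 2.2161, 3.4600)

x' = 4.8000 + 3.3000·cos(2.2388)·0.1 = 4.5956
y' = -15.5000 + 3.3000·sin(2.2388)·0.1 = -15.2409
θ' = 2.2388 + (3.3000/3.4)·tan(-0.23)·0.1 = 2.2161
v' = 3.3000 + 1.6000·0.1 = 3.4600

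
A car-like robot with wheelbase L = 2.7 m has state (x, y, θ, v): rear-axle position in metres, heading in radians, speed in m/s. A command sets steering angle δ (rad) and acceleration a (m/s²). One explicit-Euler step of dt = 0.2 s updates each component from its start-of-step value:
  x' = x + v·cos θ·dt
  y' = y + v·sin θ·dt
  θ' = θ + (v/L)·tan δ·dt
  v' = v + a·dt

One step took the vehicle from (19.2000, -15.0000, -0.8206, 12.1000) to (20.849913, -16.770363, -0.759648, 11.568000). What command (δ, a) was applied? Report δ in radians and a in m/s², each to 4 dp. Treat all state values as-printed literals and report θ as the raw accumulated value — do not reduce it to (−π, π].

δ = 0.0679, a = -2.6600

a = (v'−v)/dt = (-0.532000)/0.2 = -2.6600
Δθ = θ'−θ = 0.060952;  (v·dt/L) = 12.1000·0.2/2.7 = 0.896296
tan δ = Δθ·L/(v·dt) = 0.068004  →  δ = 0.0679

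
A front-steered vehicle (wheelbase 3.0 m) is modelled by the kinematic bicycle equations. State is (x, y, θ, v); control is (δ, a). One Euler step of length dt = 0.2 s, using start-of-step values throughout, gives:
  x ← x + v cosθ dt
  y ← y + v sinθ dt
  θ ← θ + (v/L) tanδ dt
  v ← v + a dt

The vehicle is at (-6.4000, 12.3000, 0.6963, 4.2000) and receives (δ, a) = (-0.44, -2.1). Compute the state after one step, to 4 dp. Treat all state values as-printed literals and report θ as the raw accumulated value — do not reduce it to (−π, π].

(-5.7555, 12.8388, 0.5645, 3.7800)

x' = -6.4000 + 4.2000·cos(0.6963)·0.2 = -5.7555
y' = 12.3000 + 4.2000·sin(0.6963)·0.2 = 12.8388
θ' = 0.6963 + (4.2000/3.0)·tan(-0.44)·0.2 = 0.5645
v' = 4.2000 − 2.1000·0.2 = 3.7800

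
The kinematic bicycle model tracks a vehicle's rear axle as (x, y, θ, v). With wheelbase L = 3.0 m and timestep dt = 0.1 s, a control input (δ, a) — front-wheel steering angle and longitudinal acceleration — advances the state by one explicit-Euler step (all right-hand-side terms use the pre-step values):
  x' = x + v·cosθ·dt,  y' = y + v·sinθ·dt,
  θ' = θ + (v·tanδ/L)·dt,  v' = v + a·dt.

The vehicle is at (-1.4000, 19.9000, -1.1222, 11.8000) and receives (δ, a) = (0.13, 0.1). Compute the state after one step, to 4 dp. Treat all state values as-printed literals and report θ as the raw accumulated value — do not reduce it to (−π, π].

(-0.8882, 18.8368, -1.0708, 11.8100)

x' = -1.4000 + 11.8000·cos(-1.1222)·0.1 = -0.8882
y' = 19.9000 + 11.8000·sin(-1.1222)·0.1 = 18.8368
θ' = -1.1222 + (11.8000/3.0)·tan(0.13)·0.1 = -1.0708
v' = 11.8000 + 0.1000·0.1 = 11.8100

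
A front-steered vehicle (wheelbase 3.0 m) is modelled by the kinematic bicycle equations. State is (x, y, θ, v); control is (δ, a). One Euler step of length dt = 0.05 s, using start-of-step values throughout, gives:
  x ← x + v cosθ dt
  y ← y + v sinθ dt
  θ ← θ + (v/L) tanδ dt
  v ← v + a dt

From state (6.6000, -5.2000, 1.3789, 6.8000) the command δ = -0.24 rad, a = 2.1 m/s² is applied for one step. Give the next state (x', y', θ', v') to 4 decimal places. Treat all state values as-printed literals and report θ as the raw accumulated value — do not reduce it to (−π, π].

(6.6648, -4.8662, 1.3512, 6.9050)

x' = 6.6000 + 6.8000·cos(1.3789)·0.05 = 6.6648
y' = -5.2000 + 6.8000·sin(1.3789)·0.05 = -4.8662
θ' = 1.3789 + (6.8000/3.0)·tan(-0.24)·0.05 = 1.3512
v' = 6.8000 + 2.1000·0.05 = 6.9050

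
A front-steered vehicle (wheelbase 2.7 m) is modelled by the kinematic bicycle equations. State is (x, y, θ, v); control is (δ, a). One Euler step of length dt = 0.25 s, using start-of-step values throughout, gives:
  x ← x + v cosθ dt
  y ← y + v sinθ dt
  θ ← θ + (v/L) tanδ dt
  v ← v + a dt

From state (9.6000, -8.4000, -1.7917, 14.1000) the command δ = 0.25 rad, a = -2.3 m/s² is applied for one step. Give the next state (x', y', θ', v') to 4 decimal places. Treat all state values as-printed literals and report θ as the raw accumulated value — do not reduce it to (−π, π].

x' = 9.6000 + 14.1000·cos(-1.7917)·0.25 = 8.8276
y' = -8.4000 + 14.1000·sin(-1.7917)·0.25 = -11.8393
θ' = -1.7917 + (14.1000/2.7)·tan(0.25)·0.25 = -1.4583
v' = 14.1000 − 2.3000·0.25 = 13.5250

(8.8276, -11.8393, -1.4583, 13.5250)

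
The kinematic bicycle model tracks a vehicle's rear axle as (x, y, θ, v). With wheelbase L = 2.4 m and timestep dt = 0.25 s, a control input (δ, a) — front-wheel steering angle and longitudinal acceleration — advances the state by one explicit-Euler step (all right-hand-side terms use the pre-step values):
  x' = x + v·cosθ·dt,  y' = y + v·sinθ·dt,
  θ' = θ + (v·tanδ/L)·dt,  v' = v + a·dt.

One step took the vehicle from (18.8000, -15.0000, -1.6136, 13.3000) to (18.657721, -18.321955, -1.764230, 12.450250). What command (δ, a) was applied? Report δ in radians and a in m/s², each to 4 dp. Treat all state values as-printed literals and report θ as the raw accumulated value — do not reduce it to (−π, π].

a = (v'−v)/dt = (-0.849750)/0.25 = -3.3990
Δθ = θ'−θ = -0.150630;  (v·dt/L) = 13.3000·0.25/2.4 = 1.385417
tan δ = Δθ·L/(v·dt) = -0.108725  →  δ = -0.1083

δ = -0.1083, a = -3.3990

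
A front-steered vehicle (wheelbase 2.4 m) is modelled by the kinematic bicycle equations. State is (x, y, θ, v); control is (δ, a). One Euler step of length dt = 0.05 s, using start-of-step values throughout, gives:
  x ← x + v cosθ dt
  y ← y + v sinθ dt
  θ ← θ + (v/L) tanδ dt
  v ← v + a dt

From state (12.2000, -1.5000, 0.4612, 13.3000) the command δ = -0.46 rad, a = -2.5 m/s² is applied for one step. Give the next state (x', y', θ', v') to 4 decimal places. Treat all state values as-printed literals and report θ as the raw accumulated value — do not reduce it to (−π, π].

(12.7955, -1.2041, 0.3239, 13.1750)

x' = 12.2000 + 13.3000·cos(0.4612)·0.05 = 12.7955
y' = -1.5000 + 13.3000·sin(0.4612)·0.05 = -1.2041
θ' = 0.4612 + (13.3000/2.4)·tan(-0.46)·0.05 = 0.3239
v' = 13.3000 − 2.5000·0.05 = 13.1750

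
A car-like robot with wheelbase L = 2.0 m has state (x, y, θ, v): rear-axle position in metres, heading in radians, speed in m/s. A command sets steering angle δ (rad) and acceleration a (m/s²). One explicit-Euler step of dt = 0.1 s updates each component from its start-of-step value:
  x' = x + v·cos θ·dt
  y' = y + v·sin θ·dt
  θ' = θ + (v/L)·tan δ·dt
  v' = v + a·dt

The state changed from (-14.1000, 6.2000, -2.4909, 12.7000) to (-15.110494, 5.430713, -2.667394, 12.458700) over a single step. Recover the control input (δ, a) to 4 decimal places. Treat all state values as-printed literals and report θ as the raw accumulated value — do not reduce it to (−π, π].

a = (v'−v)/dt = (-0.241300)/0.1 = -2.4130
Δθ = θ'−θ = -0.176494;  (v·dt/L) = 12.7000·0.1/2.0 = 0.635000
tan δ = Δθ·L/(v·dt) = -0.277943  →  δ = -0.2711

δ = -0.2711, a = -2.4130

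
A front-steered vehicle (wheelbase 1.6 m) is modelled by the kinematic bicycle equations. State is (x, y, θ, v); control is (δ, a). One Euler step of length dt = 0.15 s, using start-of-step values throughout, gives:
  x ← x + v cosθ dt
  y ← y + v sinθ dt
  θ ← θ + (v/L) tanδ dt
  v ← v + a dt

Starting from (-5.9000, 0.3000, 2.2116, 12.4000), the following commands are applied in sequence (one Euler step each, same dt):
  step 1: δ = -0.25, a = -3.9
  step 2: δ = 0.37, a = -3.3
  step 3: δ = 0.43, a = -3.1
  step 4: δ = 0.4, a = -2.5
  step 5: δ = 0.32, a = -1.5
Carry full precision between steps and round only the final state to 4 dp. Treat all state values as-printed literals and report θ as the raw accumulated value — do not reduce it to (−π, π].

after step 1 (δ=-0.25, a=-3.9): (-7.011982, 1.791005, 1.914765, 11.815000)
after step 2 (δ=0.37, a=-3.3): (-7.609631, 3.459443, 2.344384, 11.320000)
after step 3 (δ=0.43, a=-3.1): (-8.796034, 4.674207, 2.831096, 10.855000)
after step 4 (δ=0.4, a=-2.5): (-10.346424, 5.171689, 3.261354, 10.480000)
after step 5 (δ=0.32, a=-1.5): (-11.907165, 4.983874, 3.586944, 10.255000)

(-11.9072, 4.9839, 3.5869, 10.2550)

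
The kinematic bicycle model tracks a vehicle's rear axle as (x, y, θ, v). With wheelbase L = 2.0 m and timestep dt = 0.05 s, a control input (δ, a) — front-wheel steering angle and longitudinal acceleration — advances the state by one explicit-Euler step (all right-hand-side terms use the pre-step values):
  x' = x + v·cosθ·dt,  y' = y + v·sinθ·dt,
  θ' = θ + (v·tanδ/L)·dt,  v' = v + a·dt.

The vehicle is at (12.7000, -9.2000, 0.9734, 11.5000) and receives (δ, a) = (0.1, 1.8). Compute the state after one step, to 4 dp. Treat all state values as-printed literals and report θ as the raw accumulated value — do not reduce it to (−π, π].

(13.0234, -8.7246, 1.0022, 11.5900)

x' = 12.7000 + 11.5000·cos(0.9734)·0.05 = 13.0234
y' = -9.2000 + 11.5000·sin(0.9734)·0.05 = -8.7246
θ' = 0.9734 + (11.5000/2.0)·tan(0.1)·0.05 = 1.0022
v' = 11.5000 + 1.8000·0.05 = 11.5900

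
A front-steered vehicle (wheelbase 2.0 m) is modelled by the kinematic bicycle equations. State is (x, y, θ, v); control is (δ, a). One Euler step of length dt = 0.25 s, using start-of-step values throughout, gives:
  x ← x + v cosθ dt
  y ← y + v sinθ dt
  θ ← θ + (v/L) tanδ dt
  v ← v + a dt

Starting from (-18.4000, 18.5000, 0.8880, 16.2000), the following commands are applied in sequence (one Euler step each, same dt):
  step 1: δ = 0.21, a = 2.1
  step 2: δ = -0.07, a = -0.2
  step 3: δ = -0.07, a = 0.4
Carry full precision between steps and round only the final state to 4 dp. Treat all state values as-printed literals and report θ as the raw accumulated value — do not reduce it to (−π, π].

after step 1 (δ=0.21, a=2.1): (-15.844592, 21.642036, 1.319613, 16.725000)
after step 2 (δ=-0.07, a=-0.2): (-14.805343, 25.692075, 1.173030, 16.675000)
after step 3 (δ=-0.07, a=0.4): (-13.190537, 29.535365, 1.026885, 16.775000)

(-13.1905, 29.5354, 1.0269, 16.7750)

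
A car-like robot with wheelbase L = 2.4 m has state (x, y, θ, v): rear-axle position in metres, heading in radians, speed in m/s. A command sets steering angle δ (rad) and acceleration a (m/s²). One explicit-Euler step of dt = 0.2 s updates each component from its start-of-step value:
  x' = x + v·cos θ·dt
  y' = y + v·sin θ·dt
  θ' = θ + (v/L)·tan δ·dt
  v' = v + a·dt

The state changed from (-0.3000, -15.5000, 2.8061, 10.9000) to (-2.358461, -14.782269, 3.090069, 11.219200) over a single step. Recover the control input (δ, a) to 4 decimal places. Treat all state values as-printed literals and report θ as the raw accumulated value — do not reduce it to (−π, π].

δ = 0.3030, a = 1.5960

a = (v'−v)/dt = (0.319200)/0.2 = 1.5960
Δθ = θ'−θ = 0.283969;  (v·dt/L) = 10.9000·0.2/2.4 = 0.908333
tan δ = Δθ·L/(v·dt) = 0.312626  →  δ = 0.3030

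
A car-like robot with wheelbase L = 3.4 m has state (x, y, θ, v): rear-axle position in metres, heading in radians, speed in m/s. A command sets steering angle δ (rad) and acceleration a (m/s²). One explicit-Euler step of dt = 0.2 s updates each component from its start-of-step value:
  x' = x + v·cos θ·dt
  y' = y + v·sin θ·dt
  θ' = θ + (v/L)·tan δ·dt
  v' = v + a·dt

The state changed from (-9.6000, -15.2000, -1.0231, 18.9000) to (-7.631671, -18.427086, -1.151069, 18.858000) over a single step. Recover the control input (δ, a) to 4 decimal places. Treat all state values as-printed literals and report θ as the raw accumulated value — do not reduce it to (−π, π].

a = (v'−v)/dt = (-0.042000)/0.2 = -0.2100
Δθ = θ'−θ = -0.127969;  (v·dt/L) = 18.9000·0.2/3.4 = 1.111765
tan δ = Δθ·L/(v·dt) = -0.115104  →  δ = -0.1146

δ = -0.1146, a = -0.2100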